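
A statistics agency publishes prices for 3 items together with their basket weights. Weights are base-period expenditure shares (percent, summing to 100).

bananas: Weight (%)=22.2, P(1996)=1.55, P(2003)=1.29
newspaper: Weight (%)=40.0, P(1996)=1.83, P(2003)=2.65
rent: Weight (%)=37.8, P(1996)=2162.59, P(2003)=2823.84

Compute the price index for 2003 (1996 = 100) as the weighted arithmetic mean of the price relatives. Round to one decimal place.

bananas: 22.2 × (1.29/1.55) = 22.2 × 0.832258 = 18.4761
newspaper: 40.0 × (2.65/1.83) = 40.0 × 1.448087 = 57.9235
rent: 37.8 × (2823.84/2162.59) = 37.8 × 1.305768 = 49.3580
Index = Σ wᵢ·(p₁ᵢ/p₀ᵢ) = 18.4761 + 57.9235 + 49.3580 = 125.7576

125.8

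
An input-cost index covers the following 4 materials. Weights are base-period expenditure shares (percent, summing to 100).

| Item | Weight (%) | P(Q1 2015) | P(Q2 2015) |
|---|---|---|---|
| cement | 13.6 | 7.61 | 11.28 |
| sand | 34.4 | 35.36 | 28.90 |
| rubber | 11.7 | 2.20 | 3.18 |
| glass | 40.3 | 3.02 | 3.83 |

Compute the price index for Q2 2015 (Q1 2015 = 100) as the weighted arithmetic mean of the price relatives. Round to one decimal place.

116.3

cement: 13.6 × (11.28/7.61) = 13.6 × 1.482260 = 20.1587
sand: 34.4 × (28.90/35.36) = 34.4 × 0.817308 = 28.1154
rubber: 11.7 × (3.18/2.20) = 11.7 × 1.445455 = 16.9118
glass: 40.3 × (3.83/3.02) = 40.3 × 1.268212 = 51.1089
Index = Σ wᵢ·(p₁ᵢ/p₀ᵢ) = 20.1587 + 28.1154 + 16.9118 + 51.1089 = 116.2949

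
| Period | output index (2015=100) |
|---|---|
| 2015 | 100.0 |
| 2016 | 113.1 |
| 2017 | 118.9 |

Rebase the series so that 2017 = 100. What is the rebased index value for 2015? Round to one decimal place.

Rebased(2015) = 100.0 / 118.9 × 100 = 84.1043

84.1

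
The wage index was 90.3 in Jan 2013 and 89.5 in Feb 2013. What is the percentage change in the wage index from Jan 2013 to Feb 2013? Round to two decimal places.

-0.89%

Change = (89.5 − 90.3) / 90.3 × 100
       = -0.8 / 90.3 × 100 = -0.8859%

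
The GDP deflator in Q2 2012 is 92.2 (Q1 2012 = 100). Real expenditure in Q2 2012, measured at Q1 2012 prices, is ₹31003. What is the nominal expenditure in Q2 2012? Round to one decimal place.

28584.8

Nominal = Real × (Index/100) = 31003 × (92.2/100)
        = 31003 × 0.922 = 28584.7660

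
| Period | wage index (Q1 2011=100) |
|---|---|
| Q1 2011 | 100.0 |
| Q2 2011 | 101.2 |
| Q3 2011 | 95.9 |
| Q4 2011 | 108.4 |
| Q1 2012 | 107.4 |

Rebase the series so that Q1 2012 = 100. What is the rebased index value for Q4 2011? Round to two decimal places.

Rebased(Q4 2011) = 108.4 / 107.4 × 100 = 100.9311

100.93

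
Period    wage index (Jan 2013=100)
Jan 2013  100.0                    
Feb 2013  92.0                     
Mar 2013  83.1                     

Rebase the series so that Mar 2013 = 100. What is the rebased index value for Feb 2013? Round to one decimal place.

110.7

Rebased(Feb 2013) = 92.0 / 83.1 × 100 = 110.7100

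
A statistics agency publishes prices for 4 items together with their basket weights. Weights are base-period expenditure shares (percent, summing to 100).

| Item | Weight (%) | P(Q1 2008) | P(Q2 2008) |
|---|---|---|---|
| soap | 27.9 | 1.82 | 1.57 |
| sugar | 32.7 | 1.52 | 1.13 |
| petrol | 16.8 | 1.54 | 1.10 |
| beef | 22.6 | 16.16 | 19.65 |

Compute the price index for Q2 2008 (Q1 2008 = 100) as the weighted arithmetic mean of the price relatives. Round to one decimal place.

soap: 27.9 × (1.57/1.82) = 27.9 × 0.862637 = 24.0676
sugar: 32.7 × (1.13/1.52) = 32.7 × 0.743421 = 24.3099
petrol: 16.8 × (1.10/1.54) = 16.8 × 0.714286 = 12.0000
beef: 22.6 × (19.65/16.16) = 22.6 × 1.215965 = 27.4808
Index = Σ wᵢ·(p₁ᵢ/p₀ᵢ) = 24.0676 + 24.3099 + 12.0000 + 27.4808 = 87.8583

87.9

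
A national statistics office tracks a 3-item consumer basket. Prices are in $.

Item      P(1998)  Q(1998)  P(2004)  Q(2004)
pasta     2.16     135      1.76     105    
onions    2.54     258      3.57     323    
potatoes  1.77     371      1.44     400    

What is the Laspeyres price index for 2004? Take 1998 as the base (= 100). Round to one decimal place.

Laspeyres price index uses base-period quantities as weights.
ΣP(2004)·Q(1998) = 1.76×135 + 3.57×258 + 1.44×371 = 237.6 + 921.06 + 534.24 = 1692.9
ΣP(1998)·Q(1998) = 2.16×135 + 2.54×258 + 1.77×371 = 291.6 + 655.32 + 656.67 = 1603.59
Index = 1692.9 / 1603.59 × 100 = 105.5694

105.6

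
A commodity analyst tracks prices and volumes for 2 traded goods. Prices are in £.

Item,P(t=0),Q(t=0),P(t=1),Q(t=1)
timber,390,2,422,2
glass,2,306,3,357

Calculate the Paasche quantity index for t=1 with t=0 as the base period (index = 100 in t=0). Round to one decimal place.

Paasche quantity index uses current-period prices as weights.
ΣP(t=1)·Q(t=1) = 422×2 + 3×357 = 844 + 1071 = 1915
ΣP(t=1)·Q(t=0) = 422×2 + 3×306 = 844 + 918 = 1762
Index = 1915 / 1762 × 100 = 108.6833

108.7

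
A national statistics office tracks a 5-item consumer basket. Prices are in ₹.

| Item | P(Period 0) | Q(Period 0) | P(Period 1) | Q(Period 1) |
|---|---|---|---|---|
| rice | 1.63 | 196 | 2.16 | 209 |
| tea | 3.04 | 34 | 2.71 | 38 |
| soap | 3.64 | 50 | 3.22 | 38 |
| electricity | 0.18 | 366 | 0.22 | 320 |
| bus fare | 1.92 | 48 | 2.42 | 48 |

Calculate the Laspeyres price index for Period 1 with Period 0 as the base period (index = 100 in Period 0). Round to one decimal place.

Laspeyres price index uses base-period quantities as weights.
ΣP(Period 1)·Q(Period 0) = 2.16×196 + 2.71×34 + 3.22×50 + 0.22×366 + 2.42×48 = 423.36 + 92.14 + 161 + 80.52 + 116.16 = 873.18
ΣP(Period 0)·Q(Period 0) = 1.63×196 + 3.04×34 + 3.64×50 + 0.18×366 + 1.92×48 = 319.48 + 103.36 + 182 + 65.88 + 92.16 = 762.88
Index = 873.18 / 762.88 × 100 = 114.4584

114.5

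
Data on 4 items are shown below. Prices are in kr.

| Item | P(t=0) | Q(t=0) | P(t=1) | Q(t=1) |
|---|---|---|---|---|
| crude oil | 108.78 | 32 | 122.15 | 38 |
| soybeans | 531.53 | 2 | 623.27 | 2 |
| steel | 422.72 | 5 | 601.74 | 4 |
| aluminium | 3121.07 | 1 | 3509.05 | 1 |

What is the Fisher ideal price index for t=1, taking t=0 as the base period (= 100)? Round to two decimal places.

118.65

Laspeyres component (base-period weights):
ΣP(t=1)Q(t=0) = 122.15×32 + 623.27×2 + 601.74×5 + 3509.05×1 = 3908.8 + 1246.54 + 3008.7 + 3509.05 = 11673.09
ΣP(t=0)Q(t=0) = 108.78×32 + 531.53×2 + 422.72×5 + 3121.07×1 = 3480.96 + 1063.06 + 2113.6 + 3121.07 = 9778.69
L = 11673.09 / 9778.69 × 100 = 119.3727
Paasche component (current-period weights):
ΣP(t=1)Q(t=1) = 122.15×38 + 623.27×2 + 601.74×4 + 3509.05×1 = 4641.7 + 1246.54 + 2406.96 + 3509.05 = 11804.25
ΣP(t=0)Q(t=1) = 108.78×38 + 531.53×2 + 422.72×4 + 3121.07×1 = 4133.64 + 1063.06 + 1690.88 + 3121.07 = 10008.65
P = 11804.25 / 10008.65 × 100 = 117.9405
Fisher = √(L × P) = √(119.3727 × 117.9405) = 118.6544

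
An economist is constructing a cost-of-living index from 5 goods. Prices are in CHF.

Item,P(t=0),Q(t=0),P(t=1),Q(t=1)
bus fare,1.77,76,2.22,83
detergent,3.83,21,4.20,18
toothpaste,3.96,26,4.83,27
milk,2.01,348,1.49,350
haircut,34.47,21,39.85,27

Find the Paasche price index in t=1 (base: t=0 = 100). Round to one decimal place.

Paasche price index uses current-period quantities as weights.
ΣP(t=1)·Q(t=1) = 2.22×83 + 4.20×18 + 4.83×27 + 1.49×350 + 39.85×27 = 184.26 + 75.6 + 130.41 + 521.5 + 1075.95 = 1987.72
ΣP(t=0)·Q(t=1) = 1.77×83 + 3.83×18 + 3.96×27 + 2.01×350 + 34.47×27 = 146.91 + 68.94 + 106.92 + 703.5 + 930.69 = 1956.96
Index = 1987.72 / 1956.96 × 100 = 101.5718

101.6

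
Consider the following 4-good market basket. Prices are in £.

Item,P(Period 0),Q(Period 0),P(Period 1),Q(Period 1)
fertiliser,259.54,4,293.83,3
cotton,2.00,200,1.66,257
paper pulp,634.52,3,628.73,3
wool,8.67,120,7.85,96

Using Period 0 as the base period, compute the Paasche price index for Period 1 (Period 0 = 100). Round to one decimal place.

Paasche price index uses current-period quantities as weights.
ΣP(Period 1)·Q(Period 1) = 293.83×3 + 1.66×257 + 628.73×3 + 7.85×96 = 881.49 + 426.62 + 1886.19 + 753.6 = 3947.9
ΣP(Period 0)·Q(Period 1) = 259.54×3 + 2.00×257 + 634.52×3 + 8.67×96 = 778.62 + 514 + 1903.56 + 832.32 = 4028.5
Index = 3947.9 / 4028.5 × 100 = 97.9993

98.0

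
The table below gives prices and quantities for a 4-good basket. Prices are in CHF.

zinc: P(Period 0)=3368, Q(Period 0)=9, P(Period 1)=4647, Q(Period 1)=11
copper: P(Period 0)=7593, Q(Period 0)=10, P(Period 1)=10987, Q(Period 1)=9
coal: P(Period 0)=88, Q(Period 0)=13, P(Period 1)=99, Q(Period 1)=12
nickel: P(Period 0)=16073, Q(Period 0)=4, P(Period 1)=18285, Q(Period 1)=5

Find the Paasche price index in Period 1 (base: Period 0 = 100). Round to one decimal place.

Paasche price index uses current-period quantities as weights.
ΣP(Period 1)·Q(Period 1) = 4647×11 + 10987×9 + 99×12 + 18285×5 = 51117 + 98883 + 1188 + 91425 = 242613
ΣP(Period 0)·Q(Period 1) = 3368×11 + 7593×9 + 88×12 + 16073×5 = 37048 + 68337 + 1056 + 80365 = 186806
Index = 242613 / 186806 × 100 = 129.8743

129.9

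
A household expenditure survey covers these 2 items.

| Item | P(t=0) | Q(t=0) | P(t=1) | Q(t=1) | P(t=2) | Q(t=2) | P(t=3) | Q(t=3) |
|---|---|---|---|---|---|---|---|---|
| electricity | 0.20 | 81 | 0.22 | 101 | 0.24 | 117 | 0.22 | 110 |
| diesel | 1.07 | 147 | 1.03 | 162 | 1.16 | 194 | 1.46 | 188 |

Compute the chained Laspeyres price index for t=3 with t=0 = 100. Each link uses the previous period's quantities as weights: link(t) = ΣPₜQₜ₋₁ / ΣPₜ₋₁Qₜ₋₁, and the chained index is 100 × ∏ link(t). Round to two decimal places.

133.61

Link t=0→t=1:
ΣP(t=1)Q(t=0) = 0.22×81 + 1.03×147 = 17.82 + 151.41 = 169.23
ΣP(t=0)Q(t=0) = 0.20×81 + 1.07×147 = 16.2 + 157.29 = 173.49
link = 169.23/173.49 = 0.975445
Link t=1→t=2:
ΣP(t=2)Q(t=1) = 0.24×101 + 1.16×162 = 24.24 + 187.92 = 212.16
ΣP(t=1)Q(t=1) = 0.22×101 + 1.03×162 = 22.22 + 166.86 = 189.08
link = 212.16/189.08 = 1.122065
Link t=2→t=3:
ΣP(t=3)Q(t=2) = 0.22×117 + 1.46×194 = 25.74 + 283.24 = 308.98
ΣP(t=2)Q(t=2) = 0.24×117 + 1.16×194 = 28.08 + 225.04 = 253.12
link = 308.98/253.12 = 1.220686
Chained index = 100 × 0.975445 × 1.122065 × 1.220686 = 133.6056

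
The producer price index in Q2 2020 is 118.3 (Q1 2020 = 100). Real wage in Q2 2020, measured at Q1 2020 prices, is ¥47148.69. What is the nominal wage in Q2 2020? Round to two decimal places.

Nominal = Real × (Index/100) = 47148.69 × (118.3/100)
        = 47148.69 × 1.183 = 55776.9003

55776.90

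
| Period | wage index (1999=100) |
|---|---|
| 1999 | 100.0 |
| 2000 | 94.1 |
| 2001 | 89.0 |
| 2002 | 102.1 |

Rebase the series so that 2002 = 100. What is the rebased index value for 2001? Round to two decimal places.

87.17

Rebased(2001) = 89.0 / 102.1 × 100 = 87.1694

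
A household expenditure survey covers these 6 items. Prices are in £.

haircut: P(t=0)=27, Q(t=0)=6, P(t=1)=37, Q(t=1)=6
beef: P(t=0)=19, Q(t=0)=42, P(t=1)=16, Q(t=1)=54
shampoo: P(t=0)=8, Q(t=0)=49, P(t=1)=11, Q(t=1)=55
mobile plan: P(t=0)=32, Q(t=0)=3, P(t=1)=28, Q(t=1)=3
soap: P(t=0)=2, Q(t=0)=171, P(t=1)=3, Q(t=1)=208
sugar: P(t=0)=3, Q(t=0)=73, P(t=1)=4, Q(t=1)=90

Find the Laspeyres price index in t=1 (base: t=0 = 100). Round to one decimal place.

Laspeyres price index uses base-period quantities as weights.
ΣP(t=1)·Q(t=0) = 37×6 + 16×42 + 11×49 + 28×3 + 3×171 + 4×73 = 222 + 672 + 539 + 84 + 513 + 292 = 2322
ΣP(t=0)·Q(t=0) = 27×6 + 19×42 + 8×49 + 32×3 + 2×171 + 3×73 = 162 + 798 + 392 + 96 + 342 + 219 = 2009
Index = 2322 / 2009 × 100 = 115.5799

115.6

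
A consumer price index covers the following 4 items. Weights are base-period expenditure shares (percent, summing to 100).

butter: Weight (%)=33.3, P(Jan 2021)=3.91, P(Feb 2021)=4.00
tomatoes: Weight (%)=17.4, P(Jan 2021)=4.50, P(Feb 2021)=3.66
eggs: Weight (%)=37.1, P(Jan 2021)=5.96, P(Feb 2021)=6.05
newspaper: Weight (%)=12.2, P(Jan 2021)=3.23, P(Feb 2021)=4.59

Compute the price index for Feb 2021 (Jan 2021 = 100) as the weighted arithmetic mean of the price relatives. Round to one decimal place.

103.2

butter: 33.3 × (4.00/3.91) = 33.3 × 1.023018 = 34.0665
tomatoes: 17.4 × (3.66/4.50) = 17.4 × 0.813333 = 14.1520
eggs: 37.1 × (6.05/5.96) = 37.1 × 1.015101 = 37.6602
newspaper: 12.2 × (4.59/3.23) = 12.2 × 1.421053 = 17.3368
Index = Σ wᵢ·(p₁ᵢ/p₀ᵢ) = 34.0665 + 14.1520 + 37.6602 + 17.3368 = 103.2156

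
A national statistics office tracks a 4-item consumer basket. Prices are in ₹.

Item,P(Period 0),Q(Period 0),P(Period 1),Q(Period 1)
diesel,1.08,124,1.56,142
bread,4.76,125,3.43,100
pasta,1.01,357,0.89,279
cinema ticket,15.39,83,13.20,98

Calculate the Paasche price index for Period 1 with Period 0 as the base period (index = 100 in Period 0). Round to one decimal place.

Paasche price index uses current-period quantities as weights.
ΣP(Period 1)·Q(Period 1) = 1.56×142 + 3.43×100 + 0.89×279 + 13.20×98 = 221.52 + 343 + 248.31 + 1293.6 = 2106.43
ΣP(Period 0)·Q(Period 1) = 1.08×142 + 4.76×100 + 1.01×279 + 15.39×98 = 153.36 + 476 + 281.79 + 1508.22 = 2419.37
Index = 2106.43 / 2419.37 × 100 = 87.0652

87.1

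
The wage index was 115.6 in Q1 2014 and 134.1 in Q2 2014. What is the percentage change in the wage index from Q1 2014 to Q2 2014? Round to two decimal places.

16.00%

Change = (134.1 − 115.6) / 115.6 × 100
       = 18.5 / 115.6 × 100 = 16.0035%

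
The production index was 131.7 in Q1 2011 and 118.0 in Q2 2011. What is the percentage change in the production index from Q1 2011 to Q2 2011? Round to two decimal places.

-10.40%

Change = (118.0 − 131.7) / 131.7 × 100
       = -13.7 / 131.7 × 100 = -10.4024%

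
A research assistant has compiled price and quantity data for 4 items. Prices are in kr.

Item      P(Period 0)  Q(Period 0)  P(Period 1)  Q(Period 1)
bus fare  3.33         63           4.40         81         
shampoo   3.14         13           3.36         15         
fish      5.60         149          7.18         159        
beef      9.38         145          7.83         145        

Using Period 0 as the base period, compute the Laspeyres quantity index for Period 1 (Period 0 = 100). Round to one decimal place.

105.0

Laspeyres quantity index uses base-period prices as weights.
ΣP(Period 0)·Q(Period 1) = 3.33×81 + 3.14×15 + 5.60×159 + 9.38×145 = 269.73 + 47.1 + 890.4 + 1360.1 = 2567.33
ΣP(Period 0)·Q(Period 0) = 3.33×63 + 3.14×13 + 5.60×149 + 9.38×145 = 209.79 + 40.82 + 834.4 + 1360.1 = 2445.11
Index = 2567.33 / 2445.11 × 100 = 104.9985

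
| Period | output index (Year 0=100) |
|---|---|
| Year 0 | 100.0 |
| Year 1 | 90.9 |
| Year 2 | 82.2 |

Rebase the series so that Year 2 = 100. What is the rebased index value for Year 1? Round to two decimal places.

Rebased(Year 1) = 90.9 / 82.2 × 100 = 110.5839

110.58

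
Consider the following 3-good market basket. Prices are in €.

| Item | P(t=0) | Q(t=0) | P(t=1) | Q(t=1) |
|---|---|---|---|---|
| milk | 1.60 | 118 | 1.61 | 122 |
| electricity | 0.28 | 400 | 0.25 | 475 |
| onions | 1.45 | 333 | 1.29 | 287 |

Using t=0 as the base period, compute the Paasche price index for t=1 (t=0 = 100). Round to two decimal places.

92.08

Paasche price index uses current-period quantities as weights.
ΣP(t=1)·Q(t=1) = 1.61×122 + 0.25×475 + 1.29×287 = 196.42 + 118.75 + 370.23 = 685.4
ΣP(t=0)·Q(t=1) = 1.60×122 + 0.28×475 + 1.45×287 = 195.2 + 133 + 416.15 = 744.35
Index = 685.4 / 744.35 × 100 = 92.0803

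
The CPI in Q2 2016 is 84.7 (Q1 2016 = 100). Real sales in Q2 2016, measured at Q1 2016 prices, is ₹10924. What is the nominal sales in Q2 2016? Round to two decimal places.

9252.63

Nominal = Real × (Index/100) = 10924 × (84.7/100)
        = 10924 × 0.847 = 9252.6280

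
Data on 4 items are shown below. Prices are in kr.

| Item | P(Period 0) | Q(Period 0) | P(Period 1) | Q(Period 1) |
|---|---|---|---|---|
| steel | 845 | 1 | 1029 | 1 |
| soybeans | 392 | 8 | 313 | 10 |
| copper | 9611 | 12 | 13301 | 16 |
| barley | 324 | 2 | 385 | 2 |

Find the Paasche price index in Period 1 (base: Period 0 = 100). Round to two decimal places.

136.78

Paasche price index uses current-period quantities as weights.
ΣP(Period 1)·Q(Period 1) = 1029×1 + 313×10 + 13301×16 + 385×2 = 1029 + 3130 + 212816 + 770 = 217745
ΣP(Period 0)·Q(Period 1) = 845×1 + 392×10 + 9611×16 + 324×2 = 845 + 3920 + 153776 + 648 = 159189
Index = 217745 / 159189 × 100 = 136.7839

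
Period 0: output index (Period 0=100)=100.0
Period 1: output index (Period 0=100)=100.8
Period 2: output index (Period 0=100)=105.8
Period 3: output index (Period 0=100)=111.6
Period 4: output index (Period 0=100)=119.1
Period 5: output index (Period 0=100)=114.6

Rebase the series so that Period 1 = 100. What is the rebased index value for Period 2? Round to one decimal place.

Rebased(Period 2) = 105.8 / 100.8 × 100 = 104.9603

105.0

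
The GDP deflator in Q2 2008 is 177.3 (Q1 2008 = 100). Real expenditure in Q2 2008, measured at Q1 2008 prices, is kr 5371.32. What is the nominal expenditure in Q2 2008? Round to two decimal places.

Nominal = Real × (Index/100) = 5371.32 × (177.3/100)
        = 5371.32 × 1.773 = 9523.3504

9523.35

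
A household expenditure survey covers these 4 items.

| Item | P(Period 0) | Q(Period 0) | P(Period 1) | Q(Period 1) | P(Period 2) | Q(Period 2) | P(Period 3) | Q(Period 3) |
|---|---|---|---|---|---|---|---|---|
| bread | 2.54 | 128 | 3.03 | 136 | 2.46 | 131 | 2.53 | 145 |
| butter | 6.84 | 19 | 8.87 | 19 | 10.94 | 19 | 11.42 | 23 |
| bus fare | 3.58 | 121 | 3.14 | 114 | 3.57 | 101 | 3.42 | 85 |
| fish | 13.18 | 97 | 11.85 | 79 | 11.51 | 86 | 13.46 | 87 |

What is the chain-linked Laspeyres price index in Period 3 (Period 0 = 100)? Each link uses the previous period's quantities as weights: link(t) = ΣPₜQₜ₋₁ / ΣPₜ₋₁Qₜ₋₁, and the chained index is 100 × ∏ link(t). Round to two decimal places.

104.11

Link Period 0→Period 1:
ΣP(Period 1)Q(Period 0) = 3.03×128 + 8.87×19 + 3.14×121 + 11.85×97 = 387.84 + 168.53 + 379.94 + 1149.45 = 2085.76
ΣP(Period 0)Q(Period 0) = 2.54×128 + 6.84×19 + 3.58×121 + 13.18×97 = 325.12 + 129.96 + 433.18 + 1278.46 = 2166.72
link = 2085.76/2166.72 = 0.962635
Link Period 1→Period 2:
ΣP(Period 2)Q(Period 1) = 2.46×136 + 10.94×19 + 3.57×114 + 11.51×79 = 334.56 + 207.86 + 406.98 + 909.29 = 1858.69
ΣP(Period 1)Q(Period 1) = 3.03×136 + 8.87×19 + 3.14×114 + 11.85×79 = 412.08 + 168.53 + 357.96 + 936.15 = 1874.72
link = 1858.69/1874.72 = 0.991449
Link Period 2→Period 3:
ΣP(Period 3)Q(Period 2) = 2.53×131 + 11.42×19 + 3.42×101 + 13.46×86 = 331.43 + 216.98 + 345.42 + 1157.56 = 2051.39
ΣP(Period 2)Q(Period 2) = 2.46×131 + 10.94×19 + 3.57×101 + 11.51×86 = 322.26 + 207.86 + 360.57 + 989.86 = 1880.55
link = 2051.39/1880.55 = 1.090846
Chained index = 100 × 0.962635 × 0.991449 × 1.090846 = 104.1107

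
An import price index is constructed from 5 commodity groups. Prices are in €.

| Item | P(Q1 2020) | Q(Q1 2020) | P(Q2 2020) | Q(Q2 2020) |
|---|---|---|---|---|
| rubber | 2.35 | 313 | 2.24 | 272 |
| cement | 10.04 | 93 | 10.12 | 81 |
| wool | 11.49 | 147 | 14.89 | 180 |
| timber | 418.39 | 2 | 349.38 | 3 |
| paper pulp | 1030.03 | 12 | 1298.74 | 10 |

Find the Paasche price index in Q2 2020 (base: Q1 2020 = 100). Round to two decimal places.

Paasche price index uses current-period quantities as weights.
ΣP(Q2 2020)·Q(Q2 2020) = 2.24×272 + 10.12×81 + 14.89×180 + 349.38×3 + 1298.74×10 = 609.28 + 819.72 + 2680.2 + 1048.14 + 12987.4 = 18144.74
ΣP(Q1 2020)·Q(Q2 2020) = 2.35×272 + 10.04×81 + 11.49×180 + 418.39×3 + 1030.03×10 = 639.2 + 813.24 + 2068.2 + 1255.17 + 10300.3 = 15076.11
Index = 18144.74 / 15076.11 × 100 = 120.3543

120.35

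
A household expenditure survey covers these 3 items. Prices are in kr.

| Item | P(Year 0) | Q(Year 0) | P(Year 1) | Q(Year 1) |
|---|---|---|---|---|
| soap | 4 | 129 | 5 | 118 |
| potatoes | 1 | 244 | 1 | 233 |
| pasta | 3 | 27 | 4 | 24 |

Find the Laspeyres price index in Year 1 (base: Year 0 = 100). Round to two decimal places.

118.55

Laspeyres price index uses base-period quantities as weights.
ΣP(Year 1)·Q(Year 0) = 5×129 + 1×244 + 4×27 = 645 + 244 + 108 = 997
ΣP(Year 0)·Q(Year 0) = 4×129 + 1×244 + 3×27 = 516 + 244 + 81 = 841
Index = 997 / 841 × 100 = 118.5493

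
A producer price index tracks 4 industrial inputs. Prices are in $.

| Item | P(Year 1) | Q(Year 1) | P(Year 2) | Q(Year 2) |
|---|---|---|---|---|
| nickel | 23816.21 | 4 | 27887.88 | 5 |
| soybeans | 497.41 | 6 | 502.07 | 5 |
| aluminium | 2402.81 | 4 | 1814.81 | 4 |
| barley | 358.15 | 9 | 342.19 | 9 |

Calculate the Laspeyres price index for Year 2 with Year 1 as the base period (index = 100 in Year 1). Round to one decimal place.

Laspeyres price index uses base-period quantities as weights.
ΣP(Year 2)·Q(Year 1) = 27887.88×4 + 502.07×6 + 1814.81×4 + 342.19×9 = 111551.52 + 3012.42 + 7259.24 + 3079.71 = 124902.89
ΣP(Year 1)·Q(Year 1) = 23816.21×4 + 497.41×6 + 2402.81×4 + 358.15×9 = 95264.84 + 2984.46 + 9611.24 + 3223.35 = 111083.89
Index = 124902.89 / 111083.89 × 100 = 112.4401

112.4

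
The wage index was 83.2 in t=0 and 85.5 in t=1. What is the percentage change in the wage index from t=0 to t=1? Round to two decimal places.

Change = (85.5 − 83.2) / 83.2 × 100
       = 2.3 / 83.2 × 100 = 2.7644%

2.76%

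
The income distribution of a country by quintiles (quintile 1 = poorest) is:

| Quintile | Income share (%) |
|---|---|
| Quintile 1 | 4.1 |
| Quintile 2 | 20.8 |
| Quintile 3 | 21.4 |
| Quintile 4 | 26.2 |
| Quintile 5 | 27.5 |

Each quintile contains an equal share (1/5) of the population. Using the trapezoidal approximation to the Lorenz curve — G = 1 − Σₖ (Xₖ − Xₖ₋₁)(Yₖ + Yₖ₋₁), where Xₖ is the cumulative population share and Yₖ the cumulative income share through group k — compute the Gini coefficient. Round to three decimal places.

0.209

Cumulative income shares Yₖ: 0.0410, 0.2490, 0.4630, 0.7250, 1.0000
Σ (Xₖ−Xₖ₋₁)(Yₖ+Yₖ₋₁) = (1/5)(0.0410+0.0000) + (1/5)(0.2490+0.0410) + (1/5)(0.4630+0.2490) + (1/5)(0.7250+0.4630) + (1/5)(1.0000+0.7250)
  = 0.0082 + 0.0580 + 0.1424 + 0.2376 + 0.3450 = 0.7912
G = 1 − 0.7912 = 0.2088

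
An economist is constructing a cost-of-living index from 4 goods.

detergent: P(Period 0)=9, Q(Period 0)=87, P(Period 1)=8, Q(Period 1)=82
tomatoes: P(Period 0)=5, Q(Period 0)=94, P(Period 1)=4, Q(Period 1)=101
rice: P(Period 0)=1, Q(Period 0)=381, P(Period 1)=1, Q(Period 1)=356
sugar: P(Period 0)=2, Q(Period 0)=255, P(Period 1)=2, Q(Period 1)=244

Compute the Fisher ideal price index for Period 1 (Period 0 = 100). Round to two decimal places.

Laspeyres component (base-period weights):
ΣP(Period 1)Q(Period 0) = 8×87 + 4×94 + 1×381 + 2×255 = 696 + 376 + 381 + 510 = 1963
ΣP(Period 0)Q(Period 0) = 9×87 + 5×94 + 1×381 + 2×255 = 783 + 470 + 381 + 510 = 2144
L = 1963 / 2144 × 100 = 91.5578
Paasche component (current-period weights):
ΣP(Period 1)Q(Period 1) = 8×82 + 4×101 + 1×356 + 2×244 = 656 + 404 + 356 + 488 = 1904
ΣP(Period 0)Q(Period 1) = 9×82 + 5×101 + 1×356 + 2×244 = 738 + 505 + 356 + 488 = 2087
P = 1904 / 2087 × 100 = 91.2314
Fisher = √(L × P) = √(91.5578 × 91.2314) = 91.3945

91.39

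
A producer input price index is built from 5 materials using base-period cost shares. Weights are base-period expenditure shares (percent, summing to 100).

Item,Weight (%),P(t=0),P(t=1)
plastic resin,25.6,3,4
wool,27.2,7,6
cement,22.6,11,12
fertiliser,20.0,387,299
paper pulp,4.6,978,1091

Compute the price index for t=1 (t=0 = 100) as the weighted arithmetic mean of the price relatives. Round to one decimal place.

plastic resin: 25.6 × (4/3) = 25.6 × 1.333333 = 34.1333
wool: 27.2 × (6/7) = 27.2 × 0.857143 = 23.3143
cement: 22.6 × (12/11) = 22.6 × 1.090909 = 24.6545
fertiliser: 20.0 × (299/387) = 20.0 × 0.772610 = 15.4522
paper pulp: 4.6 × (1091/978) = 4.6 × 1.115542 = 5.1315
Index = Σ wᵢ·(p₁ᵢ/p₀ᵢ) = 34.1333 + 23.3143 + 24.6545 + 15.4522 + 5.1315 = 102.6859

102.7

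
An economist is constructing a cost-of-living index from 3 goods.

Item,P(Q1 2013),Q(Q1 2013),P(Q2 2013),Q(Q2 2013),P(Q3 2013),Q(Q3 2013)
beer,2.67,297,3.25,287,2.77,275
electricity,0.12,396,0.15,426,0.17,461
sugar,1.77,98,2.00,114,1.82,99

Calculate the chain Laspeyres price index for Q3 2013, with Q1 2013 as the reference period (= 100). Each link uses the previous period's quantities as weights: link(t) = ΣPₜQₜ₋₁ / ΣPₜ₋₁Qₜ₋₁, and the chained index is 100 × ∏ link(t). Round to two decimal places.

Link Q1 2013→Q2 2013:
ΣP(Q2 2013)Q(Q1 2013) = 3.25×297 + 0.15×396 + 2.00×98 = 965.25 + 59.4 + 196 = 1220.65
ΣP(Q1 2013)Q(Q1 2013) = 2.67×297 + 0.12×396 + 1.77×98 = 792.99 + 47.52 + 173.46 = 1013.97
link = 1220.65/1013.97 = 1.203832
Link Q2 2013→Q3 2013:
ΣP(Q3 2013)Q(Q2 2013) = 2.77×287 + 0.17×426 + 1.82×114 = 794.99 + 72.42 + 207.48 = 1074.89
ΣP(Q2 2013)Q(Q2 2013) = 3.25×287 + 0.15×426 + 2.00×114 = 932.75 + 63.9 + 228 = 1224.65
link = 1074.89/1224.65 = 0.877712
Chained index = 100 × 1.203832 × 0.877712 = 105.6618

105.66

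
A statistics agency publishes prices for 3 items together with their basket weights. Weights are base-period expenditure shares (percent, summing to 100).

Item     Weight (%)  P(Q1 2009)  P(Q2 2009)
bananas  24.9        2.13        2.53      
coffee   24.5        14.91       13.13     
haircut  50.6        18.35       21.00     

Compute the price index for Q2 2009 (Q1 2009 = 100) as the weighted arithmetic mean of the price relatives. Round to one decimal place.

109.1

bananas: 24.9 × (2.53/2.13) = 24.9 × 1.187793 = 29.5761
coffee: 24.5 × (13.13/14.91) = 24.5 × 0.880617 = 21.5751
haircut: 50.6 × (21.00/18.35) = 50.6 × 1.144414 = 57.9074
Index = Σ wᵢ·(p₁ᵢ/p₀ᵢ) = 29.5761 + 21.5751 + 57.9074 = 109.0585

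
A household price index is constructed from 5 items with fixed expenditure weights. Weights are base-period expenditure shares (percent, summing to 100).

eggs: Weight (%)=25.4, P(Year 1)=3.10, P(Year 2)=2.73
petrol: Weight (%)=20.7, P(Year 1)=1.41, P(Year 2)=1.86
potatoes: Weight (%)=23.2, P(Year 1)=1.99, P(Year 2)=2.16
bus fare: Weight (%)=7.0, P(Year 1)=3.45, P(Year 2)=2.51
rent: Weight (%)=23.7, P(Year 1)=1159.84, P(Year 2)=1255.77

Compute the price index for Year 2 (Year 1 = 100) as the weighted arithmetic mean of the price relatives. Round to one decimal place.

eggs: 25.4 × (2.73/3.10) = 25.4 × 0.880645 = 22.3684
petrol: 20.7 × (1.86/1.41) = 20.7 × 1.319149 = 27.3064
potatoes: 23.2 × (2.16/1.99) = 23.2 × 1.085427 = 25.1819
bus fare: 7.0 × (2.51/3.45) = 7.0 × 0.727536 = 5.0928
rent: 23.7 × (1255.77/1159.84) = 23.7 × 1.082710 = 25.6602
Index = Σ wᵢ·(p₁ᵢ/p₀ᵢ) = 22.3684 + 27.3064 + 25.1819 + 5.0928 + 25.6602 = 105.6097

105.6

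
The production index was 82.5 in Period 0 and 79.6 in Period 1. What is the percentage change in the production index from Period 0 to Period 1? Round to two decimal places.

Change = (79.6 − 82.5) / 82.5 × 100
       = -2.9 / 82.5 × 100 = -3.5152%

-3.52%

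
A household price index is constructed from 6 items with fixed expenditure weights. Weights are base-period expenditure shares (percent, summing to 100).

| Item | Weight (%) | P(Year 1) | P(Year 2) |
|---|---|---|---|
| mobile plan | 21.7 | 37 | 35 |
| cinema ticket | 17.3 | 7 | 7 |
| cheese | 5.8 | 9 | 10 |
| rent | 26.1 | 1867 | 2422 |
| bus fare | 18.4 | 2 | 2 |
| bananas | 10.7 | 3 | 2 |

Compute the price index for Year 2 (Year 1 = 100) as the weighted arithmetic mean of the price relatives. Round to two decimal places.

103.66

mobile plan: 21.7 × (35/37) = 21.7 × 0.945946 = 20.5270
cinema ticket: 17.3 × (7/7) = 17.3 × 1.000000 = 17.3000
cheese: 5.8 × (10/9) = 5.8 × 1.111111 = 6.4444
rent: 26.1 × (2422/1867) = 26.1 × 1.297268 = 33.8587
bus fare: 18.4 × (2/2) = 18.4 × 1.000000 = 18.4000
bananas: 10.7 × (2/3) = 10.7 × 0.666667 = 7.1333
Index = Σ wᵢ·(p₁ᵢ/p₀ᵢ) = 20.5270 + 17.3000 + 6.4444 + 33.8587 + 18.4000 + 7.1333 = 103.6635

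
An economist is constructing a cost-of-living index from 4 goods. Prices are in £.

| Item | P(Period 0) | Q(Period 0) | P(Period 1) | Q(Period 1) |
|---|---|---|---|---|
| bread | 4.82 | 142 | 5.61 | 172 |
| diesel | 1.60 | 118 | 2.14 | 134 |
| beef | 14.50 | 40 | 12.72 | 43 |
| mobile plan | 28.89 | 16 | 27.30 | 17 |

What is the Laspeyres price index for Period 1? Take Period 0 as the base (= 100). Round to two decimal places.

Laspeyres price index uses base-period quantities as weights.
ΣP(Period 1)·Q(Period 0) = 5.61×142 + 2.14×118 + 12.72×40 + 27.30×16 = 796.62 + 252.52 + 508.8 + 436.8 = 1994.74
ΣP(Period 0)·Q(Period 0) = 4.82×142 + 1.60×118 + 14.50×40 + 28.89×16 = 684.44 + 188.8 + 580 + 462.24 = 1915.48
Index = 1994.74 / 1915.48 × 100 = 104.1379

104.14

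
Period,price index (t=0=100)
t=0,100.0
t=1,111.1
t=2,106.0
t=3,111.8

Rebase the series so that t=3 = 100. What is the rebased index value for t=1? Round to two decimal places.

Rebased(t=1) = 111.1 / 111.8 × 100 = 99.3739

99.37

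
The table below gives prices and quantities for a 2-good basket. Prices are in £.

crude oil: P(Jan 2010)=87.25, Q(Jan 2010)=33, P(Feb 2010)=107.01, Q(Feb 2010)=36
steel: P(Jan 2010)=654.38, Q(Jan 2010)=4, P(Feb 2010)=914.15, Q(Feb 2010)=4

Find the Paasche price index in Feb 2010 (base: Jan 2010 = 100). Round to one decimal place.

Paasche price index uses current-period quantities as weights.
ΣP(Feb 2010)·Q(Feb 2010) = 107.01×36 + 914.15×4 = 3852.36 + 3656.6 = 7508.96
ΣP(Jan 2010)·Q(Feb 2010) = 87.25×36 + 654.38×4 = 3141 + 2617.52 = 5758.52
Index = 7508.96 / 5758.52 × 100 = 130.3974

130.4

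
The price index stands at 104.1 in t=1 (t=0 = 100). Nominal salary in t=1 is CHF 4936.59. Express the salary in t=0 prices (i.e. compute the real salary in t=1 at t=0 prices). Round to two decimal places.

4742.16

Real = Nominal ÷ (Index/100) = 4936.59 ÷ (104.1/100)
     = 4936.59 ÷ 1.041 = 4742.1614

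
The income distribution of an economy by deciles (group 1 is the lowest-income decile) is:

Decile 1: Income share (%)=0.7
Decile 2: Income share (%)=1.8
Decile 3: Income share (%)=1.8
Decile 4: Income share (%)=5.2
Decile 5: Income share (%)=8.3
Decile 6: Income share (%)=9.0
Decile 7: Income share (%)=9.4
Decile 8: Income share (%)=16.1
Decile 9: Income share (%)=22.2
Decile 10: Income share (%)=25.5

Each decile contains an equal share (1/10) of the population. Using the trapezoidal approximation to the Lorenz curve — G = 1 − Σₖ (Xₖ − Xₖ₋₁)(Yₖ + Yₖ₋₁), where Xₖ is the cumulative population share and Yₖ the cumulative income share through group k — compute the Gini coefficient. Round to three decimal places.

0.451

Cumulative income shares Yₖ: 0.0070, 0.0250, 0.0430, 0.0950, 0.1780, 0.2680, 0.3620, 0.5230, 0.7450, 1.0000
Σ (Xₖ−Xₖ₋₁)(Yₖ+Yₖ₋₁) = (1/10)(0.0070+0.0000) + (1/10)(0.0250+0.0070) + (1/10)(0.0430+0.0250) + (1/10)(0.0950+0.0430) + (1/10)(0.1780+0.0950) + (1/10)(0.2680+0.1780) + (1/10)(0.3620+0.2680) + (1/10)(0.5230+0.3620) + (1/10)(0.7450+0.5230) + (1/10)(1.0000+0.7450)
  = 0.0007 + 0.0032 + 0.0068 + 0.0138 + 0.0273 + 0.0446 + 0.0630 + 0.0885 + 0.1268 + 0.1745 = 0.5492
G = 1 − 0.5492 = 0.4508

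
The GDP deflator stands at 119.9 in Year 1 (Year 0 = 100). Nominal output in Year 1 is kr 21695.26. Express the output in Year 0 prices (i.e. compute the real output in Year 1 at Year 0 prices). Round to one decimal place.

Real = Nominal ÷ (Index/100) = 21695.26 ÷ (119.9/100)
     = 21695.26 ÷ 1.199 = 18094.4621

18094.5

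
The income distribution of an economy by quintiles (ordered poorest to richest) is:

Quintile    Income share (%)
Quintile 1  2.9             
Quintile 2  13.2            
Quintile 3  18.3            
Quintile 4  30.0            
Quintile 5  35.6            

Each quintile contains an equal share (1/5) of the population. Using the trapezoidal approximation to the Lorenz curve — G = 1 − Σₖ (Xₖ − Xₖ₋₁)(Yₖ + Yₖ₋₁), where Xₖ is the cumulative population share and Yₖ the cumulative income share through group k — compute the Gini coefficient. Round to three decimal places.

Cumulative income shares Yₖ: 0.0290, 0.1610, 0.3440, 0.6440, 1.0000
Σ (Xₖ−Xₖ₋₁)(Yₖ+Yₖ₋₁) = (1/5)(0.0290+0.0000) + (1/5)(0.1610+0.0290) + (1/5)(0.3440+0.1610) + (1/5)(0.6440+0.3440) + (1/5)(1.0000+0.6440)
  = 0.0058 + 0.0380 + 0.1010 + 0.1976 + 0.3288 = 0.6712
G = 1 − 0.6712 = 0.3288

0.329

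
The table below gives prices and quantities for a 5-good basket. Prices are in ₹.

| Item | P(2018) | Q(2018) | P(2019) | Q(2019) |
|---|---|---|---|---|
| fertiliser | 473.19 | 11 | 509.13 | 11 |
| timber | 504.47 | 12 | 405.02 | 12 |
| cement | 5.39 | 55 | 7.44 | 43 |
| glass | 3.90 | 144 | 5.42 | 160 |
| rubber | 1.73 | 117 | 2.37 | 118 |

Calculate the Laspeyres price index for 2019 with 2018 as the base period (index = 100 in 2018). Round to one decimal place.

Laspeyres price index uses base-period quantities as weights.
ΣP(2019)·Q(2018) = 509.13×11 + 405.02×12 + 7.44×55 + 5.42×144 + 2.37×117 = 5600.43 + 4860.24 + 409.2 + 780.48 + 277.29 = 11927.64
ΣP(2018)·Q(2018) = 473.19×11 + 504.47×12 + 5.39×55 + 3.90×144 + 1.73×117 = 5205.09 + 6053.64 + 296.45 + 561.6 + 202.41 = 12319.19
Index = 11927.64 / 12319.19 × 100 = 96.8216

96.8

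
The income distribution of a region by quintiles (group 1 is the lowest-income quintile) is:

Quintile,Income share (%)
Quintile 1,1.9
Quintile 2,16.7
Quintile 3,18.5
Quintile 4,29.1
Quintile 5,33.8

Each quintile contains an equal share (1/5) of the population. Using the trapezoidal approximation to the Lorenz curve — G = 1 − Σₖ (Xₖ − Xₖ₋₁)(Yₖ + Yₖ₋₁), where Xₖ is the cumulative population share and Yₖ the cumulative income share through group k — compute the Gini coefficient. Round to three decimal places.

Cumulative income shares Yₖ: 0.0190, 0.1860, 0.3710, 0.6620, 1.0000
Σ (Xₖ−Xₖ₋₁)(Yₖ+Yₖ₋₁) = (1/5)(0.0190+0.0000) + (1/5)(0.1860+0.0190) + (1/5)(0.3710+0.1860) + (1/5)(0.6620+0.3710) + (1/5)(1.0000+0.6620)
  = 0.0038 + 0.0410 + 0.1114 + 0.2066 + 0.3324 = 0.6952
G = 1 − 0.6952 = 0.3048

0.305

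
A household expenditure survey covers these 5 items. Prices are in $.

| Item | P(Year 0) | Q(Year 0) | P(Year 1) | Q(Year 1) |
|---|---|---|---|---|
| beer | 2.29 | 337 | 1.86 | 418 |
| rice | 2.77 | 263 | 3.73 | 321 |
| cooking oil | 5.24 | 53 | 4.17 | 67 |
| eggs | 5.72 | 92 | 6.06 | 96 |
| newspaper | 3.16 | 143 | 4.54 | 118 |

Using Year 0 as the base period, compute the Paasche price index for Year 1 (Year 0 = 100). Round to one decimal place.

108.1

Paasche price index uses current-period quantities as weights.
ΣP(Year 1)·Q(Year 1) = 1.86×418 + 3.73×321 + 4.17×67 + 6.06×96 + 4.54×118 = 777.48 + 1197.33 + 279.39 + 581.76 + 535.72 = 3371.68
ΣP(Year 0)·Q(Year 1) = 2.29×418 + 2.77×321 + 5.24×67 + 5.72×96 + 3.16×118 = 957.22 + 889.17 + 351.08 + 549.12 + 372.88 = 3119.47
Index = 3371.68 / 3119.47 × 100 = 108.0850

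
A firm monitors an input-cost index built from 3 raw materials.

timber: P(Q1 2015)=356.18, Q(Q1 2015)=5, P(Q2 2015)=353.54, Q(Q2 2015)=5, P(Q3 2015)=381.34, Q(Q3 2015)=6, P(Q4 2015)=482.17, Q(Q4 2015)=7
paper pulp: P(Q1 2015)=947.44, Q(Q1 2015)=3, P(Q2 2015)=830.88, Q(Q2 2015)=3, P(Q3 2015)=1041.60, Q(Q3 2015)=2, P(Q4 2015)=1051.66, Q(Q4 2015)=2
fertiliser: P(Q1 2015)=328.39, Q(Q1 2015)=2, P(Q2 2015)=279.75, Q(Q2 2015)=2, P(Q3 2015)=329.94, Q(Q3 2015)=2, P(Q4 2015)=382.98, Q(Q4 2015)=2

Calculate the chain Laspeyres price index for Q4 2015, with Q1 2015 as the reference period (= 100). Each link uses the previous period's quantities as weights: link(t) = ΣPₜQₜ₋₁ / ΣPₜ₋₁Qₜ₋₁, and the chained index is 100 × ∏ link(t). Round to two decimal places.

Link Q1 2015→Q2 2015:
ΣP(Q2 2015)Q(Q1 2015) = 353.54×5 + 830.88×3 + 279.75×2 = 1767.7 + 2492.64 + 559.5 = 4819.84
ΣP(Q1 2015)Q(Q1 2015) = 356.18×5 + 947.44×3 + 328.39×2 = 1780.9 + 2842.32 + 656.78 = 5280
link = 4819.84/5280 = 0.912848
Link Q2 2015→Q3 2015:
ΣP(Q3 2015)Q(Q2 2015) = 381.34×5 + 1041.60×3 + 329.94×2 = 1906.7 + 3124.8 + 659.88 = 5691.38
ΣP(Q2 2015)Q(Q2 2015) = 353.54×5 + 830.88×3 + 279.75×2 = 1767.7 + 2492.64 + 559.5 = 4819.84
link = 5691.38/4819.84 = 1.180823
Link Q3 2015→Q4 2015:
ΣP(Q4 2015)Q(Q3 2015) = 482.17×6 + 1051.66×2 + 382.98×2 = 2893.02 + 2103.32 + 765.96 = 5762.3
ΣP(Q3 2015)Q(Q3 2015) = 381.34×6 + 1041.60×2 + 329.94×2 = 2288.04 + 2083.2 + 659.88 = 5031.12
link = 5762.3/5031.12 = 1.145331
Chained index = 100 × 0.912848 × 1.180823 × 1.145331 = 123.4568

123.46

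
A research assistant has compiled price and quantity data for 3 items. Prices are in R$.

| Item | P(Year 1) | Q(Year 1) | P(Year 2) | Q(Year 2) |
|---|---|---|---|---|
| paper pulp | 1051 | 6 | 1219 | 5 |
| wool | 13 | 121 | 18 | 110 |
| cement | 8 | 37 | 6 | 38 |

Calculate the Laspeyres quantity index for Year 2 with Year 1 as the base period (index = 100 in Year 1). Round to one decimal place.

85.5

Laspeyres quantity index uses base-period prices as weights.
ΣP(Year 1)·Q(Year 2) = 1051×5 + 13×110 + 8×38 = 5255 + 1430 + 304 = 6989
ΣP(Year 1)·Q(Year 1) = 1051×6 + 13×121 + 8×37 = 6306 + 1573 + 296 = 8175
Index = 6989 / 8175 × 100 = 85.4924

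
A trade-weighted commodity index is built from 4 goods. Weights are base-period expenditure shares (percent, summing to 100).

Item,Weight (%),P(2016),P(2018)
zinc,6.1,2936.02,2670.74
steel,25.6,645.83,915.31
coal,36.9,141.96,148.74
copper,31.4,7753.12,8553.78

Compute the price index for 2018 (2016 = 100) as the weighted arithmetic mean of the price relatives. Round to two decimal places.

zinc: 6.1 × (2670.74/2936.02) = 6.1 × 0.909646 = 5.5488
steel: 25.6 × (915.31/645.83) = 25.6 × 1.417262 = 36.2819
coal: 36.9 × (148.74/141.96) = 36.9 × 1.047760 = 38.6623
copper: 31.4 × (8553.78/7753.12) = 31.4 × 1.103269 = 34.6427
Index = Σ wᵢ·(p₁ᵢ/p₀ᵢ) = 5.5488 + 36.2819 + 38.6623 + 34.6427 = 115.1357

115.14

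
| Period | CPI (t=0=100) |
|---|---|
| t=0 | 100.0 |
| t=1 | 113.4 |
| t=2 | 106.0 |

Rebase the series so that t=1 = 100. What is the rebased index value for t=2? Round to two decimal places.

Rebased(t=2) = 106.0 / 113.4 × 100 = 93.4744

93.47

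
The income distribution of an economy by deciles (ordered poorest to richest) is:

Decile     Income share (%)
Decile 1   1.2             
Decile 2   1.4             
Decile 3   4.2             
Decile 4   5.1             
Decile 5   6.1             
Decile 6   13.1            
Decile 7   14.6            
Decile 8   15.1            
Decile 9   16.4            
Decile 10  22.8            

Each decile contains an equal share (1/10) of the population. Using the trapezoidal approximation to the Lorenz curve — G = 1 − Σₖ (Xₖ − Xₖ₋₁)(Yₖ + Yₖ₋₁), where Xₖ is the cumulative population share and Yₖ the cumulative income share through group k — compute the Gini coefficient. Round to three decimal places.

0.389

Cumulative income shares Yₖ: 0.0120, 0.0260, 0.0680, 0.1190, 0.1800, 0.3110, 0.4570, 0.6080, 0.7720, 1.0000
Σ (Xₖ−Xₖ₋₁)(Yₖ+Yₖ₋₁) = (1/10)(0.0120+0.0000) + (1/10)(0.0260+0.0120) + (1/10)(0.0680+0.0260) + (1/10)(0.1190+0.0680) + (1/10)(0.1800+0.1190) + (1/10)(0.3110+0.1800) + (1/10)(0.4570+0.3110) + (1/10)(0.6080+0.4570) + (1/10)(0.7720+0.6080) + (1/10)(1.0000+0.7720)
  = 0.0012 + 0.0038 + 0.0094 + 0.0187 + 0.0299 + 0.0491 + 0.0768 + 0.1065 + 0.1380 + 0.1772 = 0.6106
G = 1 − 0.6106 = 0.3894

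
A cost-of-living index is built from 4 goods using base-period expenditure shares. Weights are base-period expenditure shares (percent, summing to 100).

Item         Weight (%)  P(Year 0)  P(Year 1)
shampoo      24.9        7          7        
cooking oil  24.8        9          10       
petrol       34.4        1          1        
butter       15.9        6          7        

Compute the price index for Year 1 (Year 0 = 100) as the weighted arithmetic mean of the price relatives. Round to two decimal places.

shampoo: 24.9 × (7/7) = 24.9 × 1.000000 = 24.9000
cooking oil: 24.8 × (10/9) = 24.8 × 1.111111 = 27.5556
petrol: 34.4 × (1/1) = 34.4 × 1.000000 = 34.4000
butter: 15.9 × (7/6) = 15.9 × 1.166667 = 18.5500
Index = Σ wᵢ·(p₁ᵢ/p₀ᵢ) = 24.9000 + 27.5556 + 34.4000 + 18.5500 = 105.4056

105.41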